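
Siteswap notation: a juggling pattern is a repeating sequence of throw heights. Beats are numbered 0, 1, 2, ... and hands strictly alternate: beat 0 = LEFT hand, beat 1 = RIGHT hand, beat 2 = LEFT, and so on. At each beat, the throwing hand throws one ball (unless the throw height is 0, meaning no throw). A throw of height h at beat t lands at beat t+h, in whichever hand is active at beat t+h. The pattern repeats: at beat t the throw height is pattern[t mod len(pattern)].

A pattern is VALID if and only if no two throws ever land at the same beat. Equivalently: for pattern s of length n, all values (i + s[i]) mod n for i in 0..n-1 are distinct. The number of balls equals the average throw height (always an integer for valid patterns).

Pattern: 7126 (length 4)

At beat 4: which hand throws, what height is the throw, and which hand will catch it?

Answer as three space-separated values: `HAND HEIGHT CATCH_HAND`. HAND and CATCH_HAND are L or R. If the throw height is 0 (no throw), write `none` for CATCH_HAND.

Answer: L 7 R

Derivation:
Beat 4: 4 mod 2 = 0, so hand = L
Throw height = pattern[4 mod 4] = pattern[0] = 7
Lands at beat 4+7=11, 11 mod 2 = 1, so catch hand = R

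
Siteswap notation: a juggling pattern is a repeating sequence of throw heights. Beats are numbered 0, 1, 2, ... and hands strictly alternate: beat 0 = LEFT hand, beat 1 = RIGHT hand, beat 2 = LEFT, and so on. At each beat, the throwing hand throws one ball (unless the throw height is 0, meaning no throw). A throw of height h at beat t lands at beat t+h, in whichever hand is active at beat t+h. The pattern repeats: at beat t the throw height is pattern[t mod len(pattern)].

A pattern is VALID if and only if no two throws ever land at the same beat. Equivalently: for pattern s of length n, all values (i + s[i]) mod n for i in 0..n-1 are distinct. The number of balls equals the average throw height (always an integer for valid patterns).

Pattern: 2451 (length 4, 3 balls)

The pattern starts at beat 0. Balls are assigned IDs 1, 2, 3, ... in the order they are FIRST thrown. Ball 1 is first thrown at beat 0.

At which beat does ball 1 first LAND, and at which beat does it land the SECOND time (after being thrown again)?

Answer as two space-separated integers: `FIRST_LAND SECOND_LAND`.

Answer: 2 7

Derivation:
Beat 0 (L): throw ball1 h=2 -> lands@2:L; in-air after throw: [b1@2:L]
Beat 1 (R): throw ball2 h=4 -> lands@5:R; in-air after throw: [b1@2:L b2@5:R]
Beat 2 (L): throw ball1 h=5 -> lands@7:R; in-air after throw: [b2@5:R b1@7:R]
Beat 3 (R): throw ball3 h=1 -> lands@4:L; in-air after throw: [b3@4:L b2@5:R b1@7:R]
Beat 4 (L): throw ball3 h=2 -> lands@6:L; in-air after throw: [b2@5:R b3@6:L b1@7:R]
Beat 5 (R): throw ball2 h=4 -> lands@9:R; in-air after throw: [b3@6:L b1@7:R b2@9:R]
Beat 6 (L): throw ball3 h=5 -> lands@11:R; in-air after throw: [b1@7:R b2@9:R b3@11:R]
Beat 7 (R): throw ball1 h=1 -> lands@8:L; in-air after throw: [b1@8:L b2@9:R b3@11:R]
Ball 1: thrown@0 h=2 -> first land @2; rethrown@2 h=5 -> second land @7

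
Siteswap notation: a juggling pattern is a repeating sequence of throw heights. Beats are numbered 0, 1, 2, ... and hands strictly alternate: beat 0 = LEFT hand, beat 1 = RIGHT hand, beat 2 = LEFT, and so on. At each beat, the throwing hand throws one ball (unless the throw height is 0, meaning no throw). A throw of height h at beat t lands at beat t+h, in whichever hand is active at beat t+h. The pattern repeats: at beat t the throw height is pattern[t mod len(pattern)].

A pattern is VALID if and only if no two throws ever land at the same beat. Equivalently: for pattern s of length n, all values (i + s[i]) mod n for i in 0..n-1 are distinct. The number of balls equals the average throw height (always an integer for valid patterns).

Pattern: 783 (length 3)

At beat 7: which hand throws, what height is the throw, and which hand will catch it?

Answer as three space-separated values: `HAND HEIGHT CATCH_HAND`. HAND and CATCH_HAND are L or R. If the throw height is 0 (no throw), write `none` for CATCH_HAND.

Answer: R 8 R

Derivation:
Beat 7: 7 mod 2 = 1, so hand = R
Throw height = pattern[7 mod 3] = pattern[1] = 8
Lands at beat 7+8=15, 15 mod 2 = 1, so catch hand = R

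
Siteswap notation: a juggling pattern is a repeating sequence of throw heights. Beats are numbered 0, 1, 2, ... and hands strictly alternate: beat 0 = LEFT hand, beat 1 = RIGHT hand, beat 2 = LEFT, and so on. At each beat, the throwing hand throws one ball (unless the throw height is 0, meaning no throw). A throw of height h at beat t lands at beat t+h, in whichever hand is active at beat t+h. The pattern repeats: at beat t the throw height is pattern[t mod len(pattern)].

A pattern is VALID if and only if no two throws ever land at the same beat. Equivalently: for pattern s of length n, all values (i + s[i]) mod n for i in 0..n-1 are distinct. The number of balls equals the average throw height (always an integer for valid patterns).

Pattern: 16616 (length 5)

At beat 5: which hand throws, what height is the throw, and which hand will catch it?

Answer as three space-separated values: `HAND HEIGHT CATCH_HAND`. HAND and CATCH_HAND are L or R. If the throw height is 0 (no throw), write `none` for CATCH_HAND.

Beat 5: 5 mod 2 = 1, so hand = R
Throw height = pattern[5 mod 5] = pattern[0] = 1
Lands at beat 5+1=6, 6 mod 2 = 0, so catch hand = L

Answer: R 1 L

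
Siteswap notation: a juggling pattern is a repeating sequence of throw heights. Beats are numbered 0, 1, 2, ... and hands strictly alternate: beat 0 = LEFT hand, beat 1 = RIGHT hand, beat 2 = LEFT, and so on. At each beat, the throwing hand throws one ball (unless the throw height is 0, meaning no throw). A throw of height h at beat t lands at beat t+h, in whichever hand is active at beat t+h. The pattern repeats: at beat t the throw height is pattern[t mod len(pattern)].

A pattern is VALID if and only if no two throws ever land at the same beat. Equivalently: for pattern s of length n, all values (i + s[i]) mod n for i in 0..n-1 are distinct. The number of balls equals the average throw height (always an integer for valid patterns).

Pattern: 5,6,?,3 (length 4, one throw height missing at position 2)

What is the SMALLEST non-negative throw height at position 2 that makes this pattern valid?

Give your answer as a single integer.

i=0: (0 + 5) mod 4 = 1
i=1: (1 + 6) mod 4 = 3
i=2: s[i]=? (unknown)
i=3: (3 + 3) mod 4 = 2
Known residues: [1, 2, 3]; need a permutation of 0..3, so missing residue r = 0
Need (2 + s) mod 4 = 0; smallest s = (0 - 2) mod 4 = 2

Answer: 2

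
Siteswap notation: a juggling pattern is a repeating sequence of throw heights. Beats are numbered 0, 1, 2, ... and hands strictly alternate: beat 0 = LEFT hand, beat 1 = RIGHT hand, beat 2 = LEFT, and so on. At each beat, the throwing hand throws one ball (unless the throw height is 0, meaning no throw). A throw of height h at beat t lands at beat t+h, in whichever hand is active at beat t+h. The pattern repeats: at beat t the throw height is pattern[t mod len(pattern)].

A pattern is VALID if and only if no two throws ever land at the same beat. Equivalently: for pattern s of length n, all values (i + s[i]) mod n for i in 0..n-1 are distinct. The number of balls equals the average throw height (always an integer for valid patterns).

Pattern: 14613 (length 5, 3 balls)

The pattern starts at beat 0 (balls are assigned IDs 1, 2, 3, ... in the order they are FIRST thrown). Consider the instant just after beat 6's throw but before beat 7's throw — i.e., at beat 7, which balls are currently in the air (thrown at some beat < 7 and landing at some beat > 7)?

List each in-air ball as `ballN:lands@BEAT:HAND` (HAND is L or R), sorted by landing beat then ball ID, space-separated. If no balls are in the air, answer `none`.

Answer: ball2:lands@8:L ball1:lands@10:L

Derivation:
Beat 0 (L): throw ball1 h=1 -> lands@1:R; in-air after throw: [b1@1:R]
Beat 1 (R): throw ball1 h=4 -> lands@5:R; in-air after throw: [b1@5:R]
Beat 2 (L): throw ball2 h=6 -> lands@8:L; in-air after throw: [b1@5:R b2@8:L]
Beat 3 (R): throw ball3 h=1 -> lands@4:L; in-air after throw: [b3@4:L b1@5:R b2@8:L]
Beat 4 (L): throw ball3 h=3 -> lands@7:R; in-air after throw: [b1@5:R b3@7:R b2@8:L]
Beat 5 (R): throw ball1 h=1 -> lands@6:L; in-air after throw: [b1@6:L b3@7:R b2@8:L]
Beat 6 (L): throw ball1 h=4 -> lands@10:L; in-air after throw: [b3@7:R b2@8:L b1@10:L]
Beat 7 (R): throw ball3 h=6 -> lands@13:R; in-air after throw: [b2@8:L b1@10:L b3@13:R]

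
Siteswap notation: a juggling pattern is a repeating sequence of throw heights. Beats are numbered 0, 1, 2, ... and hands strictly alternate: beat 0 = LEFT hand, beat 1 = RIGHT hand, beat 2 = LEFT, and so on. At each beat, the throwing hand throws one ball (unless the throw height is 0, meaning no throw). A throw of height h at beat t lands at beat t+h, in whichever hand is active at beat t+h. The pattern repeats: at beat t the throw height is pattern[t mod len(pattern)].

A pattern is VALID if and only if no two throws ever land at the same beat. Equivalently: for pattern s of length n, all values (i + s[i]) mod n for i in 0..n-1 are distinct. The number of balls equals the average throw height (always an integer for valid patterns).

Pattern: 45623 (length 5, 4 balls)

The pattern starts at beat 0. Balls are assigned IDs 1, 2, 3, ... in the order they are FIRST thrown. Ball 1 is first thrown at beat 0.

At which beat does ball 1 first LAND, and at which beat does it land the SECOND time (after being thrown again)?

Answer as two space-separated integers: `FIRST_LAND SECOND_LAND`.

Answer: 4 7

Derivation:
Beat 0 (L): throw ball1 h=4 -> lands@4:L; in-air after throw: [b1@4:L]
Beat 1 (R): throw ball2 h=5 -> lands@6:L; in-air after throw: [b1@4:L b2@6:L]
Beat 2 (L): throw ball3 h=6 -> lands@8:L; in-air after throw: [b1@4:L b2@6:L b3@8:L]
Beat 3 (R): throw ball4 h=2 -> lands@5:R; in-air after throw: [b1@4:L b4@5:R b2@6:L b3@8:L]
Beat 4 (L): throw ball1 h=3 -> lands@7:R; in-air after throw: [b4@5:R b2@6:L b1@7:R b3@8:L]
Beat 5 (R): throw ball4 h=4 -> lands@9:R; in-air after throw: [b2@6:L b1@7:R b3@8:L b4@9:R]
Beat 6 (L): throw ball2 h=5 -> lands@11:R; in-air after throw: [b1@7:R b3@8:L b4@9:R b2@11:R]
Beat 7 (R): throw ball1 h=6 -> lands@13:R; in-air after throw: [b3@8:L b4@9:R b2@11:R b1@13:R]
Ball 1: thrown@0 h=4 -> first land @4; rethrown@4 h=3 -> second land @7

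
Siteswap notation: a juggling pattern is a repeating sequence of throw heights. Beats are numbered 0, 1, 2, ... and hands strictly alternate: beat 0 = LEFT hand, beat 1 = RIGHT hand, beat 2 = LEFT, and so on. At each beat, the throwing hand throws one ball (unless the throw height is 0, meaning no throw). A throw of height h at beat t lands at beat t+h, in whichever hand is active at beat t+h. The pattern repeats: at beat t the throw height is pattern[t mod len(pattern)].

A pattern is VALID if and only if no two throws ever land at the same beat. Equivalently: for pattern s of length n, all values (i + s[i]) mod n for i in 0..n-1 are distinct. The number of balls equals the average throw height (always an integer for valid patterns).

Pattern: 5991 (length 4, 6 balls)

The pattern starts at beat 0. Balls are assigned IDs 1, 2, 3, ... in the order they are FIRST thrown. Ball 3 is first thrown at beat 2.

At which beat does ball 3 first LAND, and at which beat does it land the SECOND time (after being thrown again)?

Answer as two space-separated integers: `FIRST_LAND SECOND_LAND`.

Answer: 11 12

Derivation:
Beat 0 (L): throw ball1 h=5 -> lands@5:R; in-air after throw: [b1@5:R]
Beat 1 (R): throw ball2 h=9 -> lands@10:L; in-air after throw: [b1@5:R b2@10:L]
Beat 2 (L): throw ball3 h=9 -> lands@11:R; in-air after throw: [b1@5:R b2@10:L b3@11:R]
Beat 3 (R): throw ball4 h=1 -> lands@4:L; in-air after throw: [b4@4:L b1@5:R b2@10:L b3@11:R]
Beat 4 (L): throw ball4 h=5 -> lands@9:R; in-air after throw: [b1@5:R b4@9:R b2@10:L b3@11:R]
Beat 5 (R): throw ball1 h=9 -> lands@14:L; in-air after throw: [b4@9:R b2@10:L b3@11:R b1@14:L]
Beat 6 (L): throw ball5 h=9 -> lands@15:R; in-air after throw: [b4@9:R b2@10:L b3@11:R b1@14:L b5@15:R]
Beat 7 (R): throw ball6 h=1 -> lands@8:L; in-air after throw: [b6@8:L b4@9:R b2@10:L b3@11:R b1@14:L b5@15:R]
Beat 8 (L): throw ball6 h=5 -> lands@13:R; in-air after throw: [b4@9:R b2@10:L b3@11:R b6@13:R b1@14:L b5@15:R]
Beat 9 (R): throw ball4 h=9 -> lands@18:L; in-air after throw: [b2@10:L b3@11:R b6@13:R b1@14:L b5@15:R b4@18:L]
Beat 10 (L): throw ball2 h=9 -> lands@19:R; in-air after throw: [b3@11:R b6@13:R b1@14:L b5@15:R b4@18:L b2@19:R]
Beat 11 (R): throw ball3 h=1 -> lands@12:L; in-air after throw: [b3@12:L b6@13:R b1@14:L b5@15:R b4@18:L b2@19:R]
Beat 12 (L): throw ball3 h=5 -> lands@17:R; in-air after throw: [b6@13:R b1@14:L b5@15:R b3@17:R b4@18:L b2@19:R]
Ball 3: thrown@2 h=9 -> first land @11; rethrown@11 h=1 -> second land @12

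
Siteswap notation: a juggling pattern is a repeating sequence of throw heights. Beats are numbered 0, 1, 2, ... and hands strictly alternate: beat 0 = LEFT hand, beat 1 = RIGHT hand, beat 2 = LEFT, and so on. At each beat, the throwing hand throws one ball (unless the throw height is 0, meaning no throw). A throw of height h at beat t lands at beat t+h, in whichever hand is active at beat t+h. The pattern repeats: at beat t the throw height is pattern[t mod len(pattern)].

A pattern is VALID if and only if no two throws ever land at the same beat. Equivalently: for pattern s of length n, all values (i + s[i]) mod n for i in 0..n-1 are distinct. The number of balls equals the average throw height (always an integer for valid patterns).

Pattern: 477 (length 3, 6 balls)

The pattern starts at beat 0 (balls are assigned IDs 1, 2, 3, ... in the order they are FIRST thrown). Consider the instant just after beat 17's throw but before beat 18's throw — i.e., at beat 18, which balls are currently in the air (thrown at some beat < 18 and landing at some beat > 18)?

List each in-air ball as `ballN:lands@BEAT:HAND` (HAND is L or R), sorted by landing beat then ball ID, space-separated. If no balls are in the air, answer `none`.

Beat 0 (L): throw ball1 h=4 -> lands@4:L; in-air after throw: [b1@4:L]
Beat 1 (R): throw ball2 h=7 -> lands@8:L; in-air after throw: [b1@4:L b2@8:L]
Beat 2 (L): throw ball3 h=7 -> lands@9:R; in-air after throw: [b1@4:L b2@8:L b3@9:R]
Beat 3 (R): throw ball4 h=4 -> lands@7:R; in-air after throw: [b1@4:L b4@7:R b2@8:L b3@9:R]
Beat 4 (L): throw ball1 h=7 -> lands@11:R; in-air after throw: [b4@7:R b2@8:L b3@9:R b1@11:R]
Beat 5 (R): throw ball5 h=7 -> lands@12:L; in-air after throw: [b4@7:R b2@8:L b3@9:R b1@11:R b5@12:L]
Beat 6 (L): throw ball6 h=4 -> lands@10:L; in-air after throw: [b4@7:R b2@8:L b3@9:R b6@10:L b1@11:R b5@12:L]
Beat 7 (R): throw ball4 h=7 -> lands@14:L; in-air after throw: [b2@8:L b3@9:R b6@10:L b1@11:R b5@12:L b4@14:L]
Beat 8 (L): throw ball2 h=7 -> lands@15:R; in-air after throw: [b3@9:R b6@10:L b1@11:R b5@12:L b4@14:L b2@15:R]
Beat 9 (R): throw ball3 h=4 -> lands@13:R; in-air after throw: [b6@10:L b1@11:R b5@12:L b3@13:R b4@14:L b2@15:R]
Beat 10 (L): throw ball6 h=7 -> lands@17:R; in-air after throw: [b1@11:R b5@12:L b3@13:R b4@14:L b2@15:R b6@17:R]
Beat 11 (R): throw ball1 h=7 -> lands@18:L; in-air after throw: [b5@12:L b3@13:R b4@14:L b2@15:R b6@17:R b1@18:L]
Beat 12 (L): throw ball5 h=4 -> lands@16:L; in-air after throw: [b3@13:R b4@14:L b2@15:R b5@16:L b6@17:R b1@18:L]
Beat 13 (R): throw ball3 h=7 -> lands@20:L; in-air after throw: [b4@14:L b2@15:R b5@16:L b6@17:R b1@18:L b3@20:L]
Beat 14 (L): throw ball4 h=7 -> lands@21:R; in-air after throw: [b2@15:R b5@16:L b6@17:R b1@18:L b3@20:L b4@21:R]
Beat 15 (R): throw ball2 h=4 -> lands@19:R; in-air after throw: [b5@16:L b6@17:R b1@18:L b2@19:R b3@20:L b4@21:R]
Beat 16 (L): throw ball5 h=7 -> lands@23:R; in-air after throw: [b6@17:R b1@18:L b2@19:R b3@20:L b4@21:R b5@23:R]
Beat 17 (R): throw ball6 h=7 -> lands@24:L; in-air after throw: [b1@18:L b2@19:R b3@20:L b4@21:R b5@23:R b6@24:L]
Beat 18 (L): throw ball1 h=4 -> lands@22:L; in-air after throw: [b2@19:R b3@20:L b4@21:R b1@22:L b5@23:R b6@24:L]

Answer: ball2:lands@19:R ball3:lands@20:L ball4:lands@21:R ball5:lands@23:R ball6:lands@24:L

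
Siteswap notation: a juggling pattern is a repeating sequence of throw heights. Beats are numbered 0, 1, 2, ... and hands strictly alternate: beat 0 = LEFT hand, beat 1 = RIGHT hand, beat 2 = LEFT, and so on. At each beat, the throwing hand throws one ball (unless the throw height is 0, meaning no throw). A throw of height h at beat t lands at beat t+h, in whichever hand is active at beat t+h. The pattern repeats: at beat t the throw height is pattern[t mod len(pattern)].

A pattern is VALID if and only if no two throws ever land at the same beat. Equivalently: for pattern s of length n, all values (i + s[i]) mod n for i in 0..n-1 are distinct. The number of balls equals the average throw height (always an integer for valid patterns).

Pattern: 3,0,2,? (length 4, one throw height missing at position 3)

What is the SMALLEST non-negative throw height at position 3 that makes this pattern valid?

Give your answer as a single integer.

i=0: (0 + 3) mod 4 = 3
i=1: (1 + 0) mod 4 = 1
i=2: (2 + 2) mod 4 = 0
i=3: s[i]=? (unknown)
Known residues: [0, 1, 3]; need a permutation of 0..3, so missing residue r = 2
Need (3 + s) mod 4 = 2; smallest s = (2 - 3) mod 4 = 3

Answer: 3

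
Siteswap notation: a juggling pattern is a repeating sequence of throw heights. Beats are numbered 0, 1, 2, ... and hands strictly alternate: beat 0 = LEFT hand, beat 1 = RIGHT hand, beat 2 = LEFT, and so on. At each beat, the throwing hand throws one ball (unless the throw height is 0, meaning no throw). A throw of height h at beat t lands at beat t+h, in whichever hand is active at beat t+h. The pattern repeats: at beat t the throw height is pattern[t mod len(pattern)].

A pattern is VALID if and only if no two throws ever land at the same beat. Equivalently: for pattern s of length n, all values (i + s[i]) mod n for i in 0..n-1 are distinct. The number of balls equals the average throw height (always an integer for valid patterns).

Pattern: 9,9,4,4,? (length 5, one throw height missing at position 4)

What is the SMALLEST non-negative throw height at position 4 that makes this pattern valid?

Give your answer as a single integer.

i=0: (0 + 9) mod 5 = 4
i=1: (1 + 9) mod 5 = 0
i=2: (2 + 4) mod 5 = 1
i=3: (3 + 4) mod 5 = 2
i=4: s[i]=? (unknown)
Known residues: [0, 1, 2, 4]; need a permutation of 0..4, so missing residue r = 3
Need (4 + s) mod 5 = 3; smallest s = (3 - 4) mod 5 = 4

Answer: 4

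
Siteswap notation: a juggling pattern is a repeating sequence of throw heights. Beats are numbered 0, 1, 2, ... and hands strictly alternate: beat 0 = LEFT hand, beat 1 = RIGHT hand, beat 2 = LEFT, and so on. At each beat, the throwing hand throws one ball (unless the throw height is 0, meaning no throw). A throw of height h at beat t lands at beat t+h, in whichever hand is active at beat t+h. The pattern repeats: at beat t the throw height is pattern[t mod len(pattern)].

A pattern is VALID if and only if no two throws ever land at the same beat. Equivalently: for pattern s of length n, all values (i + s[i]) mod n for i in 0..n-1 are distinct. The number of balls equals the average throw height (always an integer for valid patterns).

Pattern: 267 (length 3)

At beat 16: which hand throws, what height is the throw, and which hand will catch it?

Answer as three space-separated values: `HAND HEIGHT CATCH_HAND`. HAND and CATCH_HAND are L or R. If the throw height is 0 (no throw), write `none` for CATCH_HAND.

Beat 16: 16 mod 2 = 0, so hand = L
Throw height = pattern[16 mod 3] = pattern[1] = 6
Lands at beat 16+6=22, 22 mod 2 = 0, so catch hand = L

Answer: L 6 L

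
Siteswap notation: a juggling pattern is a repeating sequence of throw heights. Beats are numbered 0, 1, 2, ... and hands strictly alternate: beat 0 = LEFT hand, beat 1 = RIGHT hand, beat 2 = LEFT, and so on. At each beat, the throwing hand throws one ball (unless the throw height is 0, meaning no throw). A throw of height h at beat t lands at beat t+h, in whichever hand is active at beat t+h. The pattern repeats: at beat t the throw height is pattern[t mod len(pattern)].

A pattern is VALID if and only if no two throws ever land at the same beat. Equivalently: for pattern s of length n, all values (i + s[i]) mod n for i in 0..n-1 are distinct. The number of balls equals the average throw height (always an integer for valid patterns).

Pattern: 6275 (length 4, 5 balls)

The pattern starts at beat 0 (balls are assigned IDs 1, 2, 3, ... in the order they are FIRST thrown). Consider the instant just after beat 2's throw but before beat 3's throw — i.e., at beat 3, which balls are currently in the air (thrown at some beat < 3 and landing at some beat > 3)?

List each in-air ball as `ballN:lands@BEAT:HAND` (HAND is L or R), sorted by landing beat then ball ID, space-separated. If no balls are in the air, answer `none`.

Beat 0 (L): throw ball1 h=6 -> lands@6:L; in-air after throw: [b1@6:L]
Beat 1 (R): throw ball2 h=2 -> lands@3:R; in-air after throw: [b2@3:R b1@6:L]
Beat 2 (L): throw ball3 h=7 -> lands@9:R; in-air after throw: [b2@3:R b1@6:L b3@9:R]
Beat 3 (R): throw ball2 h=5 -> lands@8:L; in-air after throw: [b1@6:L b2@8:L b3@9:R]

Answer: ball1:lands@6:L ball3:lands@9:R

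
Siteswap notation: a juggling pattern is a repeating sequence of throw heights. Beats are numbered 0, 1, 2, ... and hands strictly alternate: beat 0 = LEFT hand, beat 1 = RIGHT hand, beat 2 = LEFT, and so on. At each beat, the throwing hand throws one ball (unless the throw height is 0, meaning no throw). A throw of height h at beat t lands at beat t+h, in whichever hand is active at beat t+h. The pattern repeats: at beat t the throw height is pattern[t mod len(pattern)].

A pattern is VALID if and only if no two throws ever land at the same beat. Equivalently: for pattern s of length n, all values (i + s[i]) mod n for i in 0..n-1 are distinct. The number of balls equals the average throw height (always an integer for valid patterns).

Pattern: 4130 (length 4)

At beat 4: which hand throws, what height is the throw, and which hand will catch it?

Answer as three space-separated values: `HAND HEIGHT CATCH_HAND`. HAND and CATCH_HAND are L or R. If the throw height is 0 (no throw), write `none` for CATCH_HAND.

Answer: L 4 L

Derivation:
Beat 4: 4 mod 2 = 0, so hand = L
Throw height = pattern[4 mod 4] = pattern[0] = 4
Lands at beat 4+4=8, 8 mod 2 = 0, so catch hand = L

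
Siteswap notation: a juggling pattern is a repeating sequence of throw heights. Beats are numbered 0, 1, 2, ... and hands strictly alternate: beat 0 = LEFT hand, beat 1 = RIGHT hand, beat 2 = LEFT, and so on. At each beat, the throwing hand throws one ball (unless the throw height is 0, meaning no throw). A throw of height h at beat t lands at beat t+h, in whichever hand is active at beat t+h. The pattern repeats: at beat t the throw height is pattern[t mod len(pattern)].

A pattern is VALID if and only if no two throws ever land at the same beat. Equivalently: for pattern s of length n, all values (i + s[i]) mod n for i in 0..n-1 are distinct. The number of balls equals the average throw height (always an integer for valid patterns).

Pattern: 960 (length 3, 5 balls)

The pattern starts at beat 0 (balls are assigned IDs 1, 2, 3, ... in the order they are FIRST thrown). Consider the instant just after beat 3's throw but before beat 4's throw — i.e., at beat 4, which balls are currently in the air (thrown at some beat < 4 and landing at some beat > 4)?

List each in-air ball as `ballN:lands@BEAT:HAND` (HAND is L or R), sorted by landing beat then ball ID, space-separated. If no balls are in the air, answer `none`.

Answer: ball2:lands@7:R ball1:lands@9:R ball3:lands@12:L

Derivation:
Beat 0 (L): throw ball1 h=9 -> lands@9:R; in-air after throw: [b1@9:R]
Beat 1 (R): throw ball2 h=6 -> lands@7:R; in-air after throw: [b2@7:R b1@9:R]
Beat 3 (R): throw ball3 h=9 -> lands@12:L; in-air after throw: [b2@7:R b1@9:R b3@12:L]
Beat 4 (L): throw ball4 h=6 -> lands@10:L; in-air after throw: [b2@7:R b1@9:R b4@10:L b3@12:L]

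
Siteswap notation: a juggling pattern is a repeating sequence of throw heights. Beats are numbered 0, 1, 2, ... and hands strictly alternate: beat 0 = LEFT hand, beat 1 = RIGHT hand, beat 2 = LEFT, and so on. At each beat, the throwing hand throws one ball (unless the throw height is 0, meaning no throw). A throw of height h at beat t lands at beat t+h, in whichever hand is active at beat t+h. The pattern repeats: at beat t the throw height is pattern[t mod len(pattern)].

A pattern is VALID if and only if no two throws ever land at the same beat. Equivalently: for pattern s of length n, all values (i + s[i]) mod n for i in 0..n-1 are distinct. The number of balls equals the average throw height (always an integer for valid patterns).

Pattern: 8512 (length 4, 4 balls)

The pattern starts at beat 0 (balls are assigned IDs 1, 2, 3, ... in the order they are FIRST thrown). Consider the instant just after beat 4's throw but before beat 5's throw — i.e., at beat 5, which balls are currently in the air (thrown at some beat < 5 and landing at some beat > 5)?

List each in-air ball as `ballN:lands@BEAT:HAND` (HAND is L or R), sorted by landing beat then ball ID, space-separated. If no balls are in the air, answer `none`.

Beat 0 (L): throw ball1 h=8 -> lands@8:L; in-air after throw: [b1@8:L]
Beat 1 (R): throw ball2 h=5 -> lands@6:L; in-air after throw: [b2@6:L b1@8:L]
Beat 2 (L): throw ball3 h=1 -> lands@3:R; in-air after throw: [b3@3:R b2@6:L b1@8:L]
Beat 3 (R): throw ball3 h=2 -> lands@5:R; in-air after throw: [b3@5:R b2@6:L b1@8:L]
Beat 4 (L): throw ball4 h=8 -> lands@12:L; in-air after throw: [b3@5:R b2@6:L b1@8:L b4@12:L]
Beat 5 (R): throw ball3 h=5 -> lands@10:L; in-air after throw: [b2@6:L b1@8:L b3@10:L b4@12:L]

Answer: ball2:lands@6:L ball1:lands@8:L ball4:lands@12:L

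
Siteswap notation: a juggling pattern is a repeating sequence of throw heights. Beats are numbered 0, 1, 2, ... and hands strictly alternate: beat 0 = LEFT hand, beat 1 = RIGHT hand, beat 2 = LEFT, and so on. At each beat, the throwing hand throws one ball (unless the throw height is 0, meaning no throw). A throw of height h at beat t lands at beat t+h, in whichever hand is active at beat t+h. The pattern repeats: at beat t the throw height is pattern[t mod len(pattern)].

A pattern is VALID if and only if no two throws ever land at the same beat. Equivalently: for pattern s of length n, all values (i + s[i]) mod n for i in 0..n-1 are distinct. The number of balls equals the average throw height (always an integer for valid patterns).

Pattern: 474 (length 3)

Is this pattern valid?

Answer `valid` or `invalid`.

Answer: valid

Derivation:
i=0: (i + s[i]) mod n = (0 + 4) mod 3 = 1
i=1: (i + s[i]) mod n = (1 + 7) mod 3 = 2
i=2: (i + s[i]) mod n = (2 + 4) mod 3 = 0
Residues: [1, 2, 0], distinct: True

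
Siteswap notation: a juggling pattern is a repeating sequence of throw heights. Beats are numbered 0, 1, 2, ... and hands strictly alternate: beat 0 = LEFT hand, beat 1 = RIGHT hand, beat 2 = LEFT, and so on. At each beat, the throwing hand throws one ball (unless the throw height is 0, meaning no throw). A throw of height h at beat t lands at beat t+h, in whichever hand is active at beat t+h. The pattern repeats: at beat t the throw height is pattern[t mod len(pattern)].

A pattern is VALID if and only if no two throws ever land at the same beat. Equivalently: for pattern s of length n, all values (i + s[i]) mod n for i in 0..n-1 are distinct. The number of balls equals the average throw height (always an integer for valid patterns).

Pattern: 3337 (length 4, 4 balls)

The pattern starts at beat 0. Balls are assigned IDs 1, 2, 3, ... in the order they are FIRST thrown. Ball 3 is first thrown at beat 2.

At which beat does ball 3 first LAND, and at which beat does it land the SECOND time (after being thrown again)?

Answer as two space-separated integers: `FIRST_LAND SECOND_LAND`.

Beat 0 (L): throw ball1 h=3 -> lands@3:R; in-air after throw: [b1@3:R]
Beat 1 (R): throw ball2 h=3 -> lands@4:L; in-air after throw: [b1@3:R b2@4:L]
Beat 2 (L): throw ball3 h=3 -> lands@5:R; in-air after throw: [b1@3:R b2@4:L b3@5:R]
Beat 3 (R): throw ball1 h=7 -> lands@10:L; in-air after throw: [b2@4:L b3@5:R b1@10:L]
Beat 4 (L): throw ball2 h=3 -> lands@7:R; in-air after throw: [b3@5:R b2@7:R b1@10:L]
Beat 5 (R): throw ball3 h=3 -> lands@8:L; in-air after throw: [b2@7:R b3@8:L b1@10:L]
Beat 6 (L): throw ball4 h=3 -> lands@9:R; in-air after throw: [b2@7:R b3@8:L b4@9:R b1@10:L]
Beat 7 (R): throw ball2 h=7 -> lands@14:L; in-air after throw: [b3@8:L b4@9:R b1@10:L b2@14:L]
Beat 8 (L): throw ball3 h=3 -> lands@11:R; in-air after throw: [b4@9:R b1@10:L b3@11:R b2@14:L]
Ball 3: thrown@2 h=3 -> first land @5; rethrown@5 h=3 -> second land @8

Answer: 5 8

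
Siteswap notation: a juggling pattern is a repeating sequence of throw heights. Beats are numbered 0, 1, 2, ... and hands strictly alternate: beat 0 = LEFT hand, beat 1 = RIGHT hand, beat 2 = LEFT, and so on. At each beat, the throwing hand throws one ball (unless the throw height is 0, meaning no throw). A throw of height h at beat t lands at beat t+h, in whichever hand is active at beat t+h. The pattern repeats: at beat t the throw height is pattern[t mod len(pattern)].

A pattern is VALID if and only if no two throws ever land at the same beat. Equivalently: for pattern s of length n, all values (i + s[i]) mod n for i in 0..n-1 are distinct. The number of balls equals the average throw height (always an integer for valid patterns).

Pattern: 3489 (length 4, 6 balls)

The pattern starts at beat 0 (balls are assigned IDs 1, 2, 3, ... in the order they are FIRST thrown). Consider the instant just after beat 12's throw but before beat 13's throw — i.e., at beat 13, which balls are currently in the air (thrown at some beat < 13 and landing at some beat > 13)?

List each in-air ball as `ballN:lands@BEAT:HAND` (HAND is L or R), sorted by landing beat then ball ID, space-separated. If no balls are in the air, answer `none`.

Beat 0 (L): throw ball1 h=3 -> lands@3:R; in-air after throw: [b1@3:R]
Beat 1 (R): throw ball2 h=4 -> lands@5:R; in-air after throw: [b1@3:R b2@5:R]
Beat 2 (L): throw ball3 h=8 -> lands@10:L; in-air after throw: [b1@3:R b2@5:R b3@10:L]
Beat 3 (R): throw ball1 h=9 -> lands@12:L; in-air after throw: [b2@5:R b3@10:L b1@12:L]
Beat 4 (L): throw ball4 h=3 -> lands@7:R; in-air after throw: [b2@5:R b4@7:R b3@10:L b1@12:L]
Beat 5 (R): throw ball2 h=4 -> lands@9:R; in-air after throw: [b4@7:R b2@9:R b3@10:L b1@12:L]
Beat 6 (L): throw ball5 h=8 -> lands@14:L; in-air after throw: [b4@7:R b2@9:R b3@10:L b1@12:L b5@14:L]
Beat 7 (R): throw ball4 h=9 -> lands@16:L; in-air after throw: [b2@9:R b3@10:L b1@12:L b5@14:L b4@16:L]
Beat 8 (L): throw ball6 h=3 -> lands@11:R; in-air after throw: [b2@9:R b3@10:L b6@11:R b1@12:L b5@14:L b4@16:L]
Beat 9 (R): throw ball2 h=4 -> lands@13:R; in-air after throw: [b3@10:L b6@11:R b1@12:L b2@13:R b5@14:L b4@16:L]
Beat 10 (L): throw ball3 h=8 -> lands@18:L; in-air after throw: [b6@11:R b1@12:L b2@13:R b5@14:L b4@16:L b3@18:L]
Beat 11 (R): throw ball6 h=9 -> lands@20:L; in-air after throw: [b1@12:L b2@13:R b5@14:L b4@16:L b3@18:L b6@20:L]
Beat 12 (L): throw ball1 h=3 -> lands@15:R; in-air after throw: [b2@13:R b5@14:L b1@15:R b4@16:L b3@18:L b6@20:L]
Beat 13 (R): throw ball2 h=4 -> lands@17:R; in-air after throw: [b5@14:L b1@15:R b4@16:L b2@17:R b3@18:L b6@20:L]

Answer: ball5:lands@14:L ball1:lands@15:R ball4:lands@16:L ball3:lands@18:L ball6:lands@20:L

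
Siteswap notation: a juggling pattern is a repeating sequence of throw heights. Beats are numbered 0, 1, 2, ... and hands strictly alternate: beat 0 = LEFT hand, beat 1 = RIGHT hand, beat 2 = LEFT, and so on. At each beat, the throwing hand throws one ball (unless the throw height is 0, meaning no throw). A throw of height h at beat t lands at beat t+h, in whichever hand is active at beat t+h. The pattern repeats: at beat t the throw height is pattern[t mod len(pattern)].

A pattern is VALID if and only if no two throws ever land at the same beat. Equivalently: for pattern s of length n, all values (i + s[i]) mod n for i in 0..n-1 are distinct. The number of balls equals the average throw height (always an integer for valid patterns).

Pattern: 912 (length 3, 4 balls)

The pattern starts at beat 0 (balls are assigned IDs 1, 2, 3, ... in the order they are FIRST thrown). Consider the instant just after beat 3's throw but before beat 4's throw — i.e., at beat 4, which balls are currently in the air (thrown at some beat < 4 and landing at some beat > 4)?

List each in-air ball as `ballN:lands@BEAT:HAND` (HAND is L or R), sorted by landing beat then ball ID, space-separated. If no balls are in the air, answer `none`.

Answer: ball1:lands@9:R ball3:lands@12:L

Derivation:
Beat 0 (L): throw ball1 h=9 -> lands@9:R; in-air after throw: [b1@9:R]
Beat 1 (R): throw ball2 h=1 -> lands@2:L; in-air after throw: [b2@2:L b1@9:R]
Beat 2 (L): throw ball2 h=2 -> lands@4:L; in-air after throw: [b2@4:L b1@9:R]
Beat 3 (R): throw ball3 h=9 -> lands@12:L; in-air after throw: [b2@4:L b1@9:R b3@12:L]
Beat 4 (L): throw ball2 h=1 -> lands@5:R; in-air after throw: [b2@5:R b1@9:R b3@12:L]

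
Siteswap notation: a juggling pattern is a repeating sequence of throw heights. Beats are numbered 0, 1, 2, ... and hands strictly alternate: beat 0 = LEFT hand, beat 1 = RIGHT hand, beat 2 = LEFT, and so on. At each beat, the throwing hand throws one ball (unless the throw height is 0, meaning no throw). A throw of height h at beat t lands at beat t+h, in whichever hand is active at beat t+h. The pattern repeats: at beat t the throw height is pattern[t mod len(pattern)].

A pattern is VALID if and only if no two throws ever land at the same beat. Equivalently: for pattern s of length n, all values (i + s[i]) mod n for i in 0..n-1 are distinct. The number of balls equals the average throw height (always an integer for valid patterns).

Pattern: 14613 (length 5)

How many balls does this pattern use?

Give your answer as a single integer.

Answer: 3

Derivation:
Pattern = [1, 4, 6, 1, 3], length n = 5
  position 0: throw height = 1, running sum = 1
  position 1: throw height = 4, running sum = 5
  position 2: throw height = 6, running sum = 11
  position 3: throw height = 1, running sum = 12
  position 4: throw height = 3, running sum = 15
Total sum = 15; balls = sum / n = 15 / 5 = 3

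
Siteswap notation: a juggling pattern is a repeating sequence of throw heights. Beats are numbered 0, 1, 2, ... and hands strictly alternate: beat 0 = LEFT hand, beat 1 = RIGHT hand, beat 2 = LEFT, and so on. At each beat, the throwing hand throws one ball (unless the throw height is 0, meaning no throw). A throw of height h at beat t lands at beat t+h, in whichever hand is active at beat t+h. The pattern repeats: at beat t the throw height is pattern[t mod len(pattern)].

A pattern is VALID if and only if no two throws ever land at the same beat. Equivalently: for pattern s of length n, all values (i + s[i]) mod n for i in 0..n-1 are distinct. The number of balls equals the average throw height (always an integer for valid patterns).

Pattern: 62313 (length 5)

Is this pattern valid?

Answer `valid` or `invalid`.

Answer: valid

Derivation:
i=0: (i + s[i]) mod n = (0 + 6) mod 5 = 1
i=1: (i + s[i]) mod n = (1 + 2) mod 5 = 3
i=2: (i + s[i]) mod n = (2 + 3) mod 5 = 0
i=3: (i + s[i]) mod n = (3 + 1) mod 5 = 4
i=4: (i + s[i]) mod n = (4 + 3) mod 5 = 2
Residues: [1, 3, 0, 4, 2], distinct: True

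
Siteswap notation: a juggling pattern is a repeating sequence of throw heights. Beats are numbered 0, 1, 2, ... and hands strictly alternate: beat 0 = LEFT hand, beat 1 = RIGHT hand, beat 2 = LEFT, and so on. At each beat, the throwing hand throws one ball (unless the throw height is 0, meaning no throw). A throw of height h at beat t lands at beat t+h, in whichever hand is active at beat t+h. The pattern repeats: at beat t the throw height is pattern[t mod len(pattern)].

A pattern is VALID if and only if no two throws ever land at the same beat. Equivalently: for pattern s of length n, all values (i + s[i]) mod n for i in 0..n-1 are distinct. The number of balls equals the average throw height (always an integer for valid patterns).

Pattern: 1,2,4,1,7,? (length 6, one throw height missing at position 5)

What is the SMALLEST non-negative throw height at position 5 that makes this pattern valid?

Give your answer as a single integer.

i=0: (0 + 1) mod 6 = 1
i=1: (1 + 2) mod 6 = 3
i=2: (2 + 4) mod 6 = 0
i=3: (3 + 1) mod 6 = 4
i=4: (4 + 7) mod 6 = 5
i=5: s[i]=? (unknown)
Known residues: [0, 1, 3, 4, 5]; need a permutation of 0..5, so missing residue r = 2
Need (5 + s) mod 6 = 2; smallest s = (2 - 5) mod 6 = 3

Answer: 3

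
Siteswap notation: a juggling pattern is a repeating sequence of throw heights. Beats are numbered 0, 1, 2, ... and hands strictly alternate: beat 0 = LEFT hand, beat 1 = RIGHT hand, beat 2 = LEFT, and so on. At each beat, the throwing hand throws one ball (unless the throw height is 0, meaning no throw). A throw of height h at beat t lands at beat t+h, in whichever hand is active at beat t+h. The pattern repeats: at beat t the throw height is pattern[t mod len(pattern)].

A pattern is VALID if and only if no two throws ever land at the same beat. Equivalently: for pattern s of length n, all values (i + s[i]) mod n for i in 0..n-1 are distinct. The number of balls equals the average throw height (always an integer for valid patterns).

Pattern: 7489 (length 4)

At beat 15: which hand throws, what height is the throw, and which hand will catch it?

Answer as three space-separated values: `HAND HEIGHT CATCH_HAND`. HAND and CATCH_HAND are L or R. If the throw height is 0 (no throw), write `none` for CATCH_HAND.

Answer: R 9 L

Derivation:
Beat 15: 15 mod 2 = 1, so hand = R
Throw height = pattern[15 mod 4] = pattern[3] = 9
Lands at beat 15+9=24, 24 mod 2 = 0, so catch hand = L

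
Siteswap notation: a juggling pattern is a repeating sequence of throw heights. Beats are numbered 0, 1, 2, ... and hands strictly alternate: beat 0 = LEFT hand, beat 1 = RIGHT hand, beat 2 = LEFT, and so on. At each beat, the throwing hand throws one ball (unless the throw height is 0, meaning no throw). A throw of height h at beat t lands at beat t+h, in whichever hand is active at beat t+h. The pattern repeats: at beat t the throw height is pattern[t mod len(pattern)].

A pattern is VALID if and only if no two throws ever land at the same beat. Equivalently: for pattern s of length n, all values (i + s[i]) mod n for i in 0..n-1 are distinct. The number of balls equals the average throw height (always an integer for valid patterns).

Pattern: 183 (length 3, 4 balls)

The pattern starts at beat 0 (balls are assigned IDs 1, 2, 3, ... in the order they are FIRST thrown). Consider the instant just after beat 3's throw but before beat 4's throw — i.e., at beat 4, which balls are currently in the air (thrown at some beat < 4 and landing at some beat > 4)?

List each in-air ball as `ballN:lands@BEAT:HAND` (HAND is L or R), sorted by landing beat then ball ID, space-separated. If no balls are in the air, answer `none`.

Beat 0 (L): throw ball1 h=1 -> lands@1:R; in-air after throw: [b1@1:R]
Beat 1 (R): throw ball1 h=8 -> lands@9:R; in-air after throw: [b1@9:R]
Beat 2 (L): throw ball2 h=3 -> lands@5:R; in-air after throw: [b2@5:R b1@9:R]
Beat 3 (R): throw ball3 h=1 -> lands@4:L; in-air after throw: [b3@4:L b2@5:R b1@9:R]
Beat 4 (L): throw ball3 h=8 -> lands@12:L; in-air after throw: [b2@5:R b1@9:R b3@12:L]

Answer: ball2:lands@5:R ball1:lands@9:R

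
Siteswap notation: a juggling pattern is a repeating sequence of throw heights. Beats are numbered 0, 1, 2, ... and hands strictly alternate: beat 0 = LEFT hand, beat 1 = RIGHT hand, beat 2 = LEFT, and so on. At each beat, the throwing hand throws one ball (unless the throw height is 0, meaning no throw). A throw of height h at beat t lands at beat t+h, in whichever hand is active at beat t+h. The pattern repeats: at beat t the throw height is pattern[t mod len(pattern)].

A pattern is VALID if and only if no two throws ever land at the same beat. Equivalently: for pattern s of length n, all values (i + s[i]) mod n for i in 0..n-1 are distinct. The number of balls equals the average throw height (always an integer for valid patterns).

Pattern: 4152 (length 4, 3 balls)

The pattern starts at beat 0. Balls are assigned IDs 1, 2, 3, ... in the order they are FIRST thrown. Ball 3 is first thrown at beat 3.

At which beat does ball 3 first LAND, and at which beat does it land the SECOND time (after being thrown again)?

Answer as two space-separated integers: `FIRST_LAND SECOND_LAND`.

Beat 0 (L): throw ball1 h=4 -> lands@4:L; in-air after throw: [b1@4:L]
Beat 1 (R): throw ball2 h=1 -> lands@2:L; in-air after throw: [b2@2:L b1@4:L]
Beat 2 (L): throw ball2 h=5 -> lands@7:R; in-air after throw: [b1@4:L b2@7:R]
Beat 3 (R): throw ball3 h=2 -> lands@5:R; in-air after throw: [b1@4:L b3@5:R b2@7:R]
Beat 4 (L): throw ball1 h=4 -> lands@8:L; in-air after throw: [b3@5:R b2@7:R b1@8:L]
Beat 5 (R): throw ball3 h=1 -> lands@6:L; in-air after throw: [b3@6:L b2@7:R b1@8:L]
Beat 6 (L): throw ball3 h=5 -> lands@11:R; in-air after throw: [b2@7:R b1@8:L b3@11:R]
Ball 3: thrown@3 h=2 -> first land @5; rethrown@5 h=1 -> second land @6

Answer: 5 6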